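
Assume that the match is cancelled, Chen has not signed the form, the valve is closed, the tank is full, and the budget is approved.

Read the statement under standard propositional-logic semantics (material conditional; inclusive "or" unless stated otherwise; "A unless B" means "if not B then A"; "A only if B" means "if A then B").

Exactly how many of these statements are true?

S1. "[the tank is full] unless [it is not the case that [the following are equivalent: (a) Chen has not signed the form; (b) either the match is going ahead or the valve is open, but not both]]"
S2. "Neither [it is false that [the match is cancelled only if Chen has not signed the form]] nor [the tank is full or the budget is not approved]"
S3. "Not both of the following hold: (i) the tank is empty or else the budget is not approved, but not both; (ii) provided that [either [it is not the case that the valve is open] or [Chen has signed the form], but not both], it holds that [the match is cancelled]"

Let V = "the tank is full" (T), L = "Chen has signed the form" (F), U = "the match is cancelled" (T), N = "the valve is open" (F), Q = "the budget is approved" (T).

S1: Parsed as V | ~(~L <-> (~U xor N))

~L = ~F = T
~U = ~T = F
~U xor N = F xor F = F
~L <-> (~U xor N) = T <-> F = F
~(~L <-> (~U xor N)) = ~F = T
V | ~(~L <-> (~U xor N)) = T | T = T
Hence S1 is true.

S2: This is ~(U -> ~L) nor (V | ~Q).

~L = ~F = T
U -> ~L = T -> T = T
~(U -> ~L) = ~T = F
~Q = ~T = F
V | ~Q = T | F = T
~(U -> ~L) nor (V | ~Q) = F nor T = F
Hence S2 is false.

S3: This is (~V xor ~Q) nand ((~N xor L) -> U).

~V = ~T = F
~Q = ~T = F
~V xor ~Q = F xor F = F
~N = ~F = T
~N xor L = T xor F = T
(~N xor L) -> U = T -> T = T
(~V xor ~Q) nand ((~N xor L) -> U) = F nand T = T
So S3 is true.

True statements: 2.

2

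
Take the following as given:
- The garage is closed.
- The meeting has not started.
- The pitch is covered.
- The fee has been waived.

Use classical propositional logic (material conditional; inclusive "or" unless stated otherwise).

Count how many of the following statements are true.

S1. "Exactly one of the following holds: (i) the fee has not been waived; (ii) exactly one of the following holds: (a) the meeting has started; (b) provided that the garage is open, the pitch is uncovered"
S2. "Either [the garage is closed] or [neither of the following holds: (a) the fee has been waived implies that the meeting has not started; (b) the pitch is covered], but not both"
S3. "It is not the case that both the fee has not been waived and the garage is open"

3

Let L = "the fee has been waived" (True), P = "the meeting has started" (False), V = "the garage is closed" (True), K = "the pitch is covered" (True).

S1: In symbols: not L xor (P xor (not V -> not K))

not L = not True = False
not V = not True = False
not K = not True = False
not V -> not K = False -> False = True
P xor (not V -> not K) = False xor True = True
not L xor (P xor (not V -> not K)) = False xor True = True
Hence S1 is true.

S2: This is V xor ((L -> not P) nor K).

not P = not False = True
L -> not P = True -> True = True
(L -> not P) nor K = True nor True = False
V xor ((L -> not P) nor K) = True xor False = True
So S2 is true.

S3: Parsed as not L nand not V

not L = not True = False
not V = not True = False
not L nand not V = False nand False = True
So S3 is true.

True statements: 3 (S1, S2, S3).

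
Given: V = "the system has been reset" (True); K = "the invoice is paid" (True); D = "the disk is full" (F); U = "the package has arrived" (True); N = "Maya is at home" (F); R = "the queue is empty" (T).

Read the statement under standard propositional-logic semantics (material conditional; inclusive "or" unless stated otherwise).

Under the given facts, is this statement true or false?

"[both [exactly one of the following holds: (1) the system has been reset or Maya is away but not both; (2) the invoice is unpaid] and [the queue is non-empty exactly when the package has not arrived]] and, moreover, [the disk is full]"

false

This is (((V ⊕ ¬N) ⊕ ¬K) ∧ (¬R ↔ ¬U)) ∧ D.

¬N = ¬F = T
V ⊕ ¬N = T ⊕ T = F
¬K = ¬T = F
(V ⊕ ¬N) ⊕ ¬K = F ⊕ F = F
¬R = ¬T = F
¬U = ¬T = F
¬R ↔ ¬U = F ↔ F = T
((V ⊕ ¬N) ⊕ ¬K) ∧ (¬R ↔ ¬U) = F ∧ T = F
(((V ⊕ ¬N) ⊕ ¬K) ∧ (¬R ↔ ¬U)) ∧ D = F ∧ F = F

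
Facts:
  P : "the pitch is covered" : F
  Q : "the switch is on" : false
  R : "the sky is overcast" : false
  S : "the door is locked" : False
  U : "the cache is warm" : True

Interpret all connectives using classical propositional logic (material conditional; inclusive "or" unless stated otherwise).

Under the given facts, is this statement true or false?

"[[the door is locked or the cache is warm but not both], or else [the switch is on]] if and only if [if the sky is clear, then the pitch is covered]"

The statement is false.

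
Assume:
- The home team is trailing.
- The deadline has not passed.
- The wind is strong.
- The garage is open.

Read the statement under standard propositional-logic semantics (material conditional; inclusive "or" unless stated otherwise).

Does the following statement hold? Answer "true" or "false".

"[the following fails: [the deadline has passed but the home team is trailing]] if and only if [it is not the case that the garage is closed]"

True.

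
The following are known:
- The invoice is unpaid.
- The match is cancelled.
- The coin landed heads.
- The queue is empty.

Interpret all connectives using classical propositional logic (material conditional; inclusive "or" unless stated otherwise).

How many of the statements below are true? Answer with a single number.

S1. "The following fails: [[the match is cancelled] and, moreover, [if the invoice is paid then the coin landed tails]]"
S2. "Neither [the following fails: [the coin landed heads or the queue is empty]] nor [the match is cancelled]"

0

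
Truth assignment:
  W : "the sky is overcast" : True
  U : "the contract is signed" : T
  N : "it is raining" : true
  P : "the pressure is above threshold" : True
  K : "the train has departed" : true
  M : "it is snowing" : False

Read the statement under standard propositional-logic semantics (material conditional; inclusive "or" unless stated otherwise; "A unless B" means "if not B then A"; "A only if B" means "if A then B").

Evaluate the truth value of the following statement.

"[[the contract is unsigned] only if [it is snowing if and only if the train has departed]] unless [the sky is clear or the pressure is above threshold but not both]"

True

This is (¬U → (M ↔ K)) ∨ (¬W ⊕ P).

¬U = ¬T = F
M ↔ K = F ↔ T = F
¬U → (M ↔ K) = F → F = T
¬W = ¬T = F
¬W ⊕ P = F ⊕ T = T
(¬U → (M ↔ K)) ∨ (¬W ⊕ P) = T ∨ T = T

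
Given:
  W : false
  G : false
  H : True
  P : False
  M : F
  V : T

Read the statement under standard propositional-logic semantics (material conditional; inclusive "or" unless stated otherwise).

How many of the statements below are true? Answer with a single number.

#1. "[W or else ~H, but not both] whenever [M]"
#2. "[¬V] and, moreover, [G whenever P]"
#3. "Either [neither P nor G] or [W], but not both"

#1: Formalization: M -> (W xor ~H)

~H = ~T = F
W xor ~H = F xor F = F
M -> (W xor ~H) = F -> F = T
So #1 is true.

#2: Parsed as ~V & (P -> G)

~V = ~T = F
P -> G = F -> F = T
~V & (P -> G) = F & T = F
So #2 is false.

#3: In symbols: (P nor G) xor W

P nor G = F nor F = T
(P nor G) xor W = T xor F = T
Thus #3 is true.

2 of the 3 statements are true.

2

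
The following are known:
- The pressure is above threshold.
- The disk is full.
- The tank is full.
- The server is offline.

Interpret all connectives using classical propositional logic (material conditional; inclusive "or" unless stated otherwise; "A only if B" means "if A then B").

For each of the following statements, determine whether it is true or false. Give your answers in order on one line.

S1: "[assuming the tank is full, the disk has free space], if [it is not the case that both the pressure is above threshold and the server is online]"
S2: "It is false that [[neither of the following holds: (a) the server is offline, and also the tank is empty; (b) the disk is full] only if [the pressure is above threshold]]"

S1 F / S2 F

Let S = "the pressure is above threshold" (T), Q = "the server is online" (F), R = "the tank is full" (T), D = "the disk is full" (T).

S1: Formalization: (S nand Q) -> (R -> ~D)

S nand Q = T nand F = T
~D = ~T = F
R -> ~D = T -> F = F
(S nand Q) -> (R -> ~D) = T -> F = F
Hence S1 is false.

S2: This is ~(((~Q & ~R) nor D) -> S).

~Q = ~F = T
~R = ~T = F
~Q & ~R = T & F = F
(~Q & ~R) nor D = F nor T = F
((~Q & ~R) nor D) -> S = F -> T = T
~(((~Q & ~R) nor D) -> S) = ~T = F
Thus S2 is false.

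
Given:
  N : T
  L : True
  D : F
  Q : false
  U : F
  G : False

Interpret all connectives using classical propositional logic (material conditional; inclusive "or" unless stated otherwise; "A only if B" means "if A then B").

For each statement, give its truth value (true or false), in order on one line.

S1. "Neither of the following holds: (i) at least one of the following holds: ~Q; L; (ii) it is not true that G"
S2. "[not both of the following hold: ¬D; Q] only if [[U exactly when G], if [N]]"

S1 False / S2 True

S1: Formalization: (¬Q ∨ L) ↓ ¬G

¬Q = ¬F = T
¬Q ∨ L = T ∨ T = T
¬G = ¬F = T
(¬Q ∨ L) ↓ ¬G = T ↓ T = F
Thus S1 is false.

S2: Formalization: (¬D ↑ Q) → (N → (U ↔ G))

¬D = ¬F = T
¬D ↑ Q = T ↑ F = T
U ↔ G = F ↔ F = T
N → (U ↔ G) = T → T = T
(¬D ↑ Q) → (N → (U ↔ G)) = T → T = T
Thus S2 is true.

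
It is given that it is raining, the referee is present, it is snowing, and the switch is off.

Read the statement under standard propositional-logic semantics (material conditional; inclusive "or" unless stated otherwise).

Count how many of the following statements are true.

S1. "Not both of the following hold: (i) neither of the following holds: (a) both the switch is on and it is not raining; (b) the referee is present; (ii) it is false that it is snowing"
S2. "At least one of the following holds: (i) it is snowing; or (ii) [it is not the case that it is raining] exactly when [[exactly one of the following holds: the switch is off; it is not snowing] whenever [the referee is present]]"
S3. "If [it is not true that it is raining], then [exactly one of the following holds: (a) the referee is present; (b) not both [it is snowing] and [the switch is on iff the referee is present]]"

3

Let S = "the switch is on" (F), P = "it is raining" (T), Q = "the referee is present" (T), R = "it is snowing" (T).

S1: Parsed as ((S ∧ ¬P) ↓ Q) ↑ ¬R

¬P = ¬T = F
S ∧ ¬P = F ∧ F = F
(S ∧ ¬P) ↓ Q = F ↓ T = F
¬R = ¬T = F
((S ∧ ¬P) ↓ Q) ↑ ¬R = F ↑ F = T
Thus S1 is true.

S2: Parsed as R ∨ (¬P ↔ (Q → (¬S ⊕ ¬R)))

¬P = ¬T = F
¬S = ¬F = T
¬R = ¬T = F
¬S ⊕ ¬R = T ⊕ F = T
Q → (¬S ⊕ ¬R) = T → T = T
¬P ↔ (Q → (¬S ⊕ ¬R)) = F ↔ T = F
R ∨ (¬P ↔ (Q → (¬S ⊕ ¬R))) = T ∨ F = T
Hence S2 is true.

S3: In symbols: ¬P → (Q ⊕ (R ↑ (S ↔ Q)))

¬P = ¬T = F
S ↔ Q = F ↔ T = F
R ↑ (S ↔ Q) = T ↑ F = T
Q ⊕ (R ↑ (S ↔ Q)) = T ⊕ T = F
¬P → (Q ⊕ (R ↑ (S ↔ Q))) = F → F = T
Hence S3 is true.

3 of the 3 statements are true (S1, S2, S3).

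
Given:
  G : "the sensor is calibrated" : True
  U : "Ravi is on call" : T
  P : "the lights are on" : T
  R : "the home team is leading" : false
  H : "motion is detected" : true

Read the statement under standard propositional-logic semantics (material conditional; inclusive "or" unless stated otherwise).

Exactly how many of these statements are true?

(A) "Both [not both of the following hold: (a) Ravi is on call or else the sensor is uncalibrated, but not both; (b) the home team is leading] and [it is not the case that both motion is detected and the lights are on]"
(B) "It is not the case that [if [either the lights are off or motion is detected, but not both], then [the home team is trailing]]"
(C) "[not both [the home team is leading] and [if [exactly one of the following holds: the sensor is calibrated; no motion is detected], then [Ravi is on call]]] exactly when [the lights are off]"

0

(A): Parsed as ((U xor ~G) nand R) & (H nand P)

~G = ~T = F
U xor ~G = T xor F = T
(U xor ~G) nand R = T nand F = T
H nand P = T nand T = F
((U xor ~G) nand R) & (H nand P) = T & F = F
Thus (A) is false.

(B): Formalization: ~((~P xor H) -> ~R)

~P = ~T = F
~P xor H = F xor T = T
~R = ~F = T
(~P xor H) -> ~R = T -> T = T
~((~P xor H) -> ~R) = ~T = F
Thus (B) is false.

(C): In symbols: (R nand ((G xor ~H) -> U)) <-> ~P

~H = ~T = F
G xor ~H = T xor F = T
(G xor ~H) -> U = T -> T = T
R nand ((G xor ~H) -> U) = F nand T = T
~P = ~T = F
(R nand ((G xor ~H) -> U)) <-> ~P = T <-> F = F
Hence (C) is false.

0 of the 3 statements are true (none).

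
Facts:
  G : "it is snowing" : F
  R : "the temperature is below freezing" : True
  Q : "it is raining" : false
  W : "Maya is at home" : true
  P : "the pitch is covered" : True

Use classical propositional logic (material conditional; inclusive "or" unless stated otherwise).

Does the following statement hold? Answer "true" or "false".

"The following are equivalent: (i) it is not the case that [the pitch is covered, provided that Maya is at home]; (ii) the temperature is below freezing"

Values: W=T, P=T, R=T.
Parsed as ¬(W → P) ↔ R

W → P = T → T = T
¬(W → P) = ¬T = F
¬(W → P) ↔ R = F ↔ T = F

false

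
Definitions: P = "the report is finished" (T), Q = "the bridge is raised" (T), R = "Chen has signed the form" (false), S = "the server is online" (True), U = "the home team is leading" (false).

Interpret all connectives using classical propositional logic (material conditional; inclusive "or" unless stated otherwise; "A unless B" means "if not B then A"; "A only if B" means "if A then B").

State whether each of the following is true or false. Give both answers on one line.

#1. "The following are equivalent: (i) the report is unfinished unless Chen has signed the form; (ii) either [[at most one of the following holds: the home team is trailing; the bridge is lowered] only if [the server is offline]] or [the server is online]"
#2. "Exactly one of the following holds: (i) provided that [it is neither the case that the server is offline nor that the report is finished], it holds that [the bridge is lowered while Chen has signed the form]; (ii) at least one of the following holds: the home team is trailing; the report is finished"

#1 F; #2 F

#1: Formalization: (¬P ∨ R) ↔ (((¬U ↑ ¬Q) → ¬S) ∨ S)

¬P = ¬T = F
¬P ∨ R = F ∨ F = F
¬U = ¬F = T
¬Q = ¬T = F
¬U ↑ ¬Q = T ↑ F = T
¬S = ¬T = F
(¬U ↑ ¬Q) → ¬S = T → F = F
((¬U ↑ ¬Q) → ¬S) ∨ S = F ∨ T = T
(¬P ∨ R) ↔ (((¬U ↑ ¬Q) → ¬S) ∨ S) = F ↔ T = F
So #1 is false.

#2: In symbols: ((¬S ↓ P) → (¬Q ∧ R)) ⊕ (¬U ∨ P)

¬S = ¬T = F
¬S ↓ P = F ↓ T = F
¬Q = ¬T = F
¬Q ∧ R = F ∧ F = F
(¬S ↓ P) → (¬Q ∧ R) = F → F = T
¬U = ¬F = T
¬U ∨ P = T ∨ T = T
((¬S ↓ P) → (¬Q ∧ R)) ⊕ (¬U ∨ P) = T ⊕ T = F
Hence #2 is false.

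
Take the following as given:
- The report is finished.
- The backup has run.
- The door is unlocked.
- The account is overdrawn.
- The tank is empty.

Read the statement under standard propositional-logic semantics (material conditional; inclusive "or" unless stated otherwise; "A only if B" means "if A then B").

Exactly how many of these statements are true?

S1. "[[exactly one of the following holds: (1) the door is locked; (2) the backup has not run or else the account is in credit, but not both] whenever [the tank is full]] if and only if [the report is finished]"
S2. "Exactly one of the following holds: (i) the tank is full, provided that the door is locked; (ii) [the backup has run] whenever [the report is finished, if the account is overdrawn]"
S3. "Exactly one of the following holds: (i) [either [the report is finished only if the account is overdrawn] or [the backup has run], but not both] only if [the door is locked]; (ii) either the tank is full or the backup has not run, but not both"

Let U = "the tank is full" (False), R = "the door is locked" (False), Q = "the backup has run" (True), S = "the account is overdrawn" (True), P = "the report is finished" (True).

S1: This is (U -> (R xor (not Q xor not S))) iff P.

not Q = not True = False
not S = not True = False
not Q xor not S = False xor False = False
R xor (not Q xor not S) = False xor False = False
U -> (R xor (not Q xor not S)) = False -> False = True
(U -> (R xor (not Q xor not S))) iff P = True iff True = True
So S1 is true.

S2: Parsed as (R -> U) xor ((S -> P) -> Q)

R -> U = False -> False = True
S -> P = True -> True = True
(S -> P) -> Q = True -> True = True
(R -> U) xor ((S -> P) -> Q) = True xor True = False
Thus S2 is false.

S3: In symbols: (((P -> S) xor Q) -> R) xor (U xor not Q)

P -> S = True -> True = True
(P -> S) xor Q = True xor True = False
((P -> S) xor Q) -> R = False -> False = True
not Q = not True = False
U xor not Q = False xor False = False
(((P -> S) xor Q) -> R) xor (U xor not Q) = True xor False = True
Hence S3 is true.

True statements: 2 (S1, S3).

2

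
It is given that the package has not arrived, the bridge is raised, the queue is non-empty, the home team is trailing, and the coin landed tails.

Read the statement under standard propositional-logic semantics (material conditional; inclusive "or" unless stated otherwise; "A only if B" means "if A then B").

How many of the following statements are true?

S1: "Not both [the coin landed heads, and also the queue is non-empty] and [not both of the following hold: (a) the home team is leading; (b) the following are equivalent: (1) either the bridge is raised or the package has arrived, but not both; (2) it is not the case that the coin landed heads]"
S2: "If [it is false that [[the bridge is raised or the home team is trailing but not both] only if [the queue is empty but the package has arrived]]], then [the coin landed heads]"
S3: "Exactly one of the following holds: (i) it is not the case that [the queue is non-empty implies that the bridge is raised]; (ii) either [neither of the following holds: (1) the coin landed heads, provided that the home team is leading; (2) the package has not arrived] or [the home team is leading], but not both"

2

Let U = "the coin landed heads" (F), R = "the queue is empty" (F), S = "the home team is leading" (F), Q = "the bridge is raised" (T), P = "the package has arrived" (F).

S1: In symbols: (U ∧ ¬R) ↑ (S ↑ ((Q ⊕ P) ↔ ¬U))

¬R = ¬F = T
U ∧ ¬R = F ∧ T = F
Q ⊕ P = T ⊕ F = T
¬U = ¬F = T
(Q ⊕ P) ↔ ¬U = T ↔ T = T
S ↑ ((Q ⊕ P) ↔ ¬U) = F ↑ T = T
(U ∧ ¬R) ↑ (S ↑ ((Q ⊕ P) ↔ ¬U)) = F ↑ T = T
Hence S1 is true.

S2: Parsed as ¬((Q ⊕ ¬S) → (R ∧ P)) → U

¬S = ¬F = T
Q ⊕ ¬S = T ⊕ T = F
R ∧ P = F ∧ F = F
(Q ⊕ ¬S) → (R ∧ P) = F → F = T
¬((Q ⊕ ¬S) → (R ∧ P)) = ¬T = F
¬((Q ⊕ ¬S) → (R ∧ P)) → U = F → F = T
Thus S2 is true.

S3: In symbols: ¬(¬R → Q) ⊕ (((S → U) ↓ ¬P) ⊕ S)

¬R = ¬F = T
¬R → Q = T → T = T
¬(¬R → Q) = ¬T = F
S → U = F → F = T
¬P = ¬F = T
(S → U) ↓ ¬P = T ↓ T = F
((S → U) ↓ ¬P) ⊕ S = F ⊕ F = F
¬(¬R → Q) ⊕ (((S → U) ↓ ¬P) ⊕ S) = F ⊕ F = F
So S3 is false.

True statements: 2 (S1, S2).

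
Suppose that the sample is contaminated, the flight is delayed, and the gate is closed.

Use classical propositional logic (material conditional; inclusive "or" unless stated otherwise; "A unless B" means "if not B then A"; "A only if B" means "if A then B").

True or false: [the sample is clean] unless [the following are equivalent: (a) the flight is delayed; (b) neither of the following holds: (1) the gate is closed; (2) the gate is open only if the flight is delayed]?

Let L = "the sample is contaminated" (True), G = "the flight is delayed" (True), K = "the gate is open" (False).
Formalization: not L or (G iff (not K nor (K -> G)))

not L = not True = False
not K = not False = True
K -> G = False -> True = True
not K nor (K -> G) = True nor True = False
G iff (not K nor (K -> G)) = True iff False = False
not L or (G iff (not K nor (K -> G))) = False or False = False

False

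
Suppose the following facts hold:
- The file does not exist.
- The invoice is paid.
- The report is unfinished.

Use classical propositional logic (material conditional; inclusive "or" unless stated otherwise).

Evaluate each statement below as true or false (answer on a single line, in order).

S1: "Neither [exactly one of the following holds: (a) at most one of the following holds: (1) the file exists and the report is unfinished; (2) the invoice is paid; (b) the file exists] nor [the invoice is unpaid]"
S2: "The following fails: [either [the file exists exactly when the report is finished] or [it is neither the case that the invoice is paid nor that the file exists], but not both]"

S1 F, S2 F

Let P = "the file exists" (False), R = "the report is finished" (False), Q = "the invoice is paid" (True).

S1: This is (((P and not R) nand Q) xor P) nor not Q.

not R = not False = True
P and not R = False and True = False
(P and not R) nand Q = False nand True = True
((P and not R) nand Q) xor P = True xor False = True
not Q = not True = False
(((P and not R) nand Q) xor P) nor not Q = True nor False = False
Thus S1 is false.

S2: In symbols: not ((P iff R) xor (Q nor P))

P iff R = False iff False = True
Q nor P = True nor False = False
(P iff R) xor (Q nor P) = True xor False = True
not ((P iff R) xor (Q nor P)) = not True = False
Thus S2 is false.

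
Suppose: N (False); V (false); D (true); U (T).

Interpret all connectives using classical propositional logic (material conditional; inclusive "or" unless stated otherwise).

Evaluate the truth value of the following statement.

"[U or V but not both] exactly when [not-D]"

Values: U=T, V=F, D=T.
This is (U xor V) <-> ~D.

U xor V = T xor F = T
~D = ~T = F
(U xor V) <-> ~D = T <-> F = F

False.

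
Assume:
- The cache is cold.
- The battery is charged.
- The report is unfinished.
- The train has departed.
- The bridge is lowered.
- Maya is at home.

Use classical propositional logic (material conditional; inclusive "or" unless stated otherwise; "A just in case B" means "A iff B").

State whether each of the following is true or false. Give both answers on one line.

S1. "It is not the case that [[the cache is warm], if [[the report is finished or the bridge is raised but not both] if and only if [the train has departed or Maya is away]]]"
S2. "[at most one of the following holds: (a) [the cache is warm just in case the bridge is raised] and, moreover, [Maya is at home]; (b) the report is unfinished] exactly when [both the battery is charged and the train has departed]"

Let R = "the report is finished" (False), U = "the bridge is raised" (False), S = "the train has departed" (True), V = "Maya is at home" (True), P = "the cache is warm" (False), Q = "the battery is charged" (True).

S1: Parsed as not (((R xor U) iff (S or not V)) -> P)

R xor U = False xor False = False
not V = not True = False
S or not V = True or False = True
(R xor U) iff (S or not V) = False iff True = False
((R xor U) iff (S or not V)) -> P = False -> False = True
not (((R xor U) iff (S or not V)) -> P) = not True = False
Thus S1 is false.

S2: This is (((P iff U) and V) nand not R) iff (Q and S).

P iff U = False iff False = True
(P iff U) and V = True and True = True
not R = not False = True
((P iff U) and V) nand not R = True nand True = False
Q and S = True and True = True
(((P iff U) and V) nand not R) iff (Q and S) = False iff True = False
Hence S2 is false.

S1 F; S2 F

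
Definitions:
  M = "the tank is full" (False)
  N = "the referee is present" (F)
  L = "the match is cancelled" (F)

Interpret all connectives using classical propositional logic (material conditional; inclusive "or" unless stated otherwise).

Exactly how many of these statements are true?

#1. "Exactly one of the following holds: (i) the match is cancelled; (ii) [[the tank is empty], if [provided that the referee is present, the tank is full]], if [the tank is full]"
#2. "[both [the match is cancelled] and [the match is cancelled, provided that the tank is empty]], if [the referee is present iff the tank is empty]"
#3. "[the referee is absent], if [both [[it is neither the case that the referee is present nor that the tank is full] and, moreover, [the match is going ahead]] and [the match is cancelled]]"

#1: This is L xor (M -> ((N -> M) -> ~M)).

N -> M = F -> F = T
~M = ~F = T
(N -> M) -> ~M = T -> T = T
M -> ((N -> M) -> ~M) = F -> T = T
L xor (M -> ((N -> M) -> ~M)) = F xor T = T
So #1 is true.

#2: This is (N <-> ~M) -> (L & (~M -> L)).

~M = ~F = T
N <-> ~M = F <-> T = F
~M = ~F = T
~M -> L = T -> F = F
L & (~M -> L) = F & F = F
(N <-> ~M) -> (L & (~M -> L)) = F -> F = T
Hence #2 is true.

#3: This is (((N nor M) & ~L) & L) -> ~N.

N nor M = F nor F = T
~L = ~F = T
(N nor M) & ~L = T & T = T
((N nor M) & ~L) & L = T & F = F
~N = ~F = T
(((N nor M) & ~L) & L) -> ~N = F -> T = T
So #3 is true.

Count: 3.

3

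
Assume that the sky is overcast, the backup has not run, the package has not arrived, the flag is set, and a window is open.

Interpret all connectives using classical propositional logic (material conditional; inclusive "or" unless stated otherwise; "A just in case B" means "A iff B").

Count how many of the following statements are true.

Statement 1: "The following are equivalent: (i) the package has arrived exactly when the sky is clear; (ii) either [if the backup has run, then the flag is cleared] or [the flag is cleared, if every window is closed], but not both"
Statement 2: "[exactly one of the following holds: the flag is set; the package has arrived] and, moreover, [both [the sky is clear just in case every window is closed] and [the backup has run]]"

0

Let P = "the package has arrived" (False), W = "the sky is overcast" (True), L = "the backup has run" (False), Q = "the flag is set" (True), K = "a window is open" (True).

Statement 1: Parsed as (P iff not W) iff ((L -> not Q) xor (not K -> not Q))

not W = not True = False
P iff not W = False iff False = True
not Q = not True = False
L -> not Q = False -> False = True
not K = not True = False
not Q = not True = False
not K -> not Q = False -> False = True
(L -> not Q) xor (not K -> not Q) = True xor True = False
(P iff not W) iff ((L -> not Q) xor (not K -> not Q)) = True iff False = False
Thus Statement 1 is false.

Statement 2: Formalization: (Q xor P) and ((not W iff not K) and L)

Q xor P = True xor False = True
not W = not True = False
not K = not True = False
not W iff not K = False iff False = True
(not W iff not K) and L = True and False = False
(Q xor P) and ((not W iff not K) and L) = True and False = False
So Statement 2 is false.

Count: 0.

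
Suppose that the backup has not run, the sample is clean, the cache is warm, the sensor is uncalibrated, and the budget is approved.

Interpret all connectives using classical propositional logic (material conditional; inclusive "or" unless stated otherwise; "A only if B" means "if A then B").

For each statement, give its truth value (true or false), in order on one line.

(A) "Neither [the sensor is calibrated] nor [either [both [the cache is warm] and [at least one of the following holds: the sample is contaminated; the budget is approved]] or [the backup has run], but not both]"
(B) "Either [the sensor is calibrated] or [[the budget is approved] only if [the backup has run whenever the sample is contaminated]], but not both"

(A) false; (B) true

Let R = "the sensor is calibrated" (F), S = "the cache is warm" (T), W = "the sample is contaminated" (F), L = "the budget is approved" (T), N = "the backup has run" (F).

(A): Formalization: R nor ((S & (W | L)) xor N)

W | L = F | T = T
S & (W | L) = T & T = T
(S & (W | L)) xor N = T xor F = T
R nor ((S & (W | L)) xor N) = F nor T = F
Hence (A) is false.

(B): In symbols: R xor (L -> (W -> N))

W -> N = F -> F = T
L -> (W -> N) = T -> T = T
R xor (L -> (W -> N)) = F xor T = T
Hence (B) is true.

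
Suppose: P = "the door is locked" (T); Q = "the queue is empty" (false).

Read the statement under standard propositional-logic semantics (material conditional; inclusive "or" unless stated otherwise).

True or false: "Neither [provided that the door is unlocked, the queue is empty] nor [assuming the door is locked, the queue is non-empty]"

false

Parsed as (not P -> Q) nor (P -> not Q)

not P = not True = False
not P -> Q = False -> False = True
not Q = not False = True
P -> not Q = True -> True = True
(not P -> Q) nor (P -> not Q) = True nor True = False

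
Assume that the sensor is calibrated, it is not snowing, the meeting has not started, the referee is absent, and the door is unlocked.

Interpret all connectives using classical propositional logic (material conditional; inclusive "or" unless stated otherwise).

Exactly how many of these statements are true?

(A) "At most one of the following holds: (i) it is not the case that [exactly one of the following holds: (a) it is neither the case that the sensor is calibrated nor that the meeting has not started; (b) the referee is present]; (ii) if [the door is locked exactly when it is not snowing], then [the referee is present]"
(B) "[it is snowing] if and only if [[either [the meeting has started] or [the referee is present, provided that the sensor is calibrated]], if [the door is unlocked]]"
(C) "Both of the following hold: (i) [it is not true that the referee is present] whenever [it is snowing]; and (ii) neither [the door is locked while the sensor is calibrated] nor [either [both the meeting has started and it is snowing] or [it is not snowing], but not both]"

Let S = "the sensor is calibrated" (T), V = "the meeting has started" (F), D = "the referee is present" (F), K = "the door is locked" (F), G = "it is snowing" (F).

(A): In symbols: ¬((S ↓ ¬V) ⊕ D) ↑ ((K ↔ ¬G) → D)

¬V = ¬F = T
S ↓ ¬V = T ↓ T = F
(S ↓ ¬V) ⊕ D = F ⊕ F = F
¬((S ↓ ¬V) ⊕ D) = ¬F = T
¬G = ¬F = T
K ↔ ¬G = F ↔ T = F
(K ↔ ¬G) → D = F → F = T
¬((S ↓ ¬V) ⊕ D) ↑ ((K ↔ ¬G) → D) = T ↑ T = F
So (A) is false.

(B): Formalization: G ↔ (¬K → (V ∨ (S → D)))

¬K = ¬F = T
S → D = T → F = F
V ∨ (S → D) = F ∨ F = F
¬K → (V ∨ (S → D)) = T → F = F
G ↔ (¬K → (V ∨ (S → D))) = F ↔ F = T
Hence (B) is true.

(C): Parsed as (G → ¬D) ∧ ((K ∧ S) ↓ ((V ∧ G) ⊕ ¬G))

¬D = ¬F = T
G → ¬D = F → T = T
K ∧ S = F ∧ T = F
V ∧ G = F ∧ F = F
¬G = ¬F = T
(V ∧ G) ⊕ ¬G = F ⊕ T = T
(K ∧ S) ↓ ((V ∧ G) ⊕ ¬G) = F ↓ T = F
(G → ¬D) ∧ ((K ∧ S) ↓ ((V ∧ G) ⊕ ¬G)) = T ∧ F = F
Thus (C) is false.

Count: 1.

1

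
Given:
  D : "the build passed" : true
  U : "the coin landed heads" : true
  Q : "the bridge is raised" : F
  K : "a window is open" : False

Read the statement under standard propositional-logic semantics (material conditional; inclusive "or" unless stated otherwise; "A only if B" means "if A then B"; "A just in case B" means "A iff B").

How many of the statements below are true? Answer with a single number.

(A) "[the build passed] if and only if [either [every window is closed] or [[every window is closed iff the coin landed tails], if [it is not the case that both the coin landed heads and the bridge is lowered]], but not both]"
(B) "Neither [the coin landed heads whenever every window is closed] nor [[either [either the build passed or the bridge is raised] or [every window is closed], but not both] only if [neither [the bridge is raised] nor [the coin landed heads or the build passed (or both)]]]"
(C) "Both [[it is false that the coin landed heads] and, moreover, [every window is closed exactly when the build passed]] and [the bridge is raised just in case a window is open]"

(A): Parsed as D <-> (~K xor ((U nand ~Q) -> (~K <-> ~U)))

~K = ~F = T
~Q = ~F = T
U nand ~Q = T nand T = F
~K = ~F = T
~U = ~T = F
~K <-> ~U = T <-> F = F
(U nand ~Q) -> (~K <-> ~U) = F -> F = T
~K xor ((U nand ~Q) -> (~K <-> ~U)) = T xor T = F
D <-> (~K xor ((U nand ~Q) -> (~K <-> ~U))) = T <-> F = F
Hence (A) is false.

(B): Formalization: (~K -> U) nor (((D | Q) xor ~K) -> (Q nor (U | D)))

~K = ~F = T
~K -> U = T -> T = T
D | Q = T | F = T
~K = ~F = T
(D | Q) xor ~K = T xor T = F
U | D = T | T = T
Q nor (U | D) = F nor T = F
((D | Q) xor ~K) -> (Q nor (U | D)) = F -> F = T
(~K -> U) nor (((D | Q) xor ~K) -> (Q nor (U | D))) = T nor T = F
Hence (B) is false.

(C): In symbols: (~U & (~K <-> D)) & (Q <-> K)

~U = ~T = F
~K = ~F = T
~K <-> D = T <-> T = T
~U & (~K <-> D) = F & T = F
Q <-> K = F <-> F = T
(~U & (~K <-> D)) & (Q <-> K) = F & T = F
Hence (C) is false.

0 of the 3 statements are true (none).

0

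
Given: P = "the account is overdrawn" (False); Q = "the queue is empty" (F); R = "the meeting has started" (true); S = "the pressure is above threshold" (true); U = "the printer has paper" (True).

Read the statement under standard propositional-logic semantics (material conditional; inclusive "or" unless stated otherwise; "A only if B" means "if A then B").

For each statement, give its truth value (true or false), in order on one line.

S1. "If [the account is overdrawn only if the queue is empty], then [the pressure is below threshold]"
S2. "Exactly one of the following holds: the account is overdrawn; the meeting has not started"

S1: Formalization: (P → Q) → ¬S

P → Q = F → F = T
¬S = ¬T = F
(P → Q) → ¬S = T → F = F
Thus S1 is false.

S2: This is P ⊕ ¬R.

¬R = ¬T = F
P ⊕ ¬R = F ⊕ F = F
So S2 is false.

S1 false, S2 false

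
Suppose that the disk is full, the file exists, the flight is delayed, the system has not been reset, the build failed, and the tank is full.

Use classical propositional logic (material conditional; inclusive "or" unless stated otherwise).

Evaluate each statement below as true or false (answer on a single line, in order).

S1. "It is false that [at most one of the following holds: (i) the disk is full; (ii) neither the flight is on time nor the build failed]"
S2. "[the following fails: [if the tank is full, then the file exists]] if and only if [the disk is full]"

Let P = "the disk is full" (T), L = "the flight is delayed" (T), H = "the build passed" (F), M = "the tank is full" (T), R = "the file exists" (T).

S1: This is ~(P nand (~L nor ~H)).

~L = ~T = F
~H = ~F = T
~L nor ~H = F nor T = F
P nand (~L nor ~H) = T nand F = T
~(P nand (~L nor ~H)) = ~T = F
Hence S1 is false.

S2: Parsed as ~(M -> R) <-> P

M -> R = T -> T = T
~(M -> R) = ~T = F
~(M -> R) <-> P = F <-> T = F
Thus S2 is false.

S1 False, S2 False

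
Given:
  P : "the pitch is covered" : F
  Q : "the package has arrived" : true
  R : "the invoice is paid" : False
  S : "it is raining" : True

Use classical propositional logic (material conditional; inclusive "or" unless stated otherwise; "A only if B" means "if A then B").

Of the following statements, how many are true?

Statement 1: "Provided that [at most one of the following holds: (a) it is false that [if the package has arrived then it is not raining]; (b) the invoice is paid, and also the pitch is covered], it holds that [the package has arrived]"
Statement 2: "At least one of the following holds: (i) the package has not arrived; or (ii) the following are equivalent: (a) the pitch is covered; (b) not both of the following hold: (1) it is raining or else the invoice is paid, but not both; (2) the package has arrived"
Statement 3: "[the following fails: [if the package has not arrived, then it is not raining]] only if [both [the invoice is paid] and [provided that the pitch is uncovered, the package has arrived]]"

Statement 1: In symbols: (¬(Q → ¬S) ↑ (R ∧ P)) → Q

¬S = ¬T = F
Q → ¬S = T → F = F
¬(Q → ¬S) = ¬F = T
R ∧ P = F ∧ F = F
¬(Q → ¬S) ↑ (R ∧ P) = T ↑ F = T
(¬(Q → ¬S) ↑ (R ∧ P)) → Q = T → T = T
So Statement 1 is true.

Statement 2: In symbols: ¬Q ∨ (P ↔ ((S ⊕ R) ↑ Q))

¬Q = ¬T = F
S ⊕ R = T ⊕ F = T
(S ⊕ R) ↑ Q = T ↑ T = F
P ↔ ((S ⊕ R) ↑ Q) = F ↔ F = T
¬Q ∨ (P ↔ ((S ⊕ R) ↑ Q)) = F ∨ T = T
So Statement 2 is true.

Statement 3: Parsed as ¬(¬Q → ¬S) → (R ∧ (¬P → Q))

¬Q = ¬T = F
¬S = ¬T = F
¬Q → ¬S = F → F = T
¬(¬Q → ¬S) = ¬T = F
¬P = ¬F = T
¬P → Q = T → T = T
R ∧ (¬P → Q) = F ∧ T = F
¬(¬Q → ¬S) → (R ∧ (¬P → Q)) = F → F = T
Hence Statement 3 is true.

Count: 3.

3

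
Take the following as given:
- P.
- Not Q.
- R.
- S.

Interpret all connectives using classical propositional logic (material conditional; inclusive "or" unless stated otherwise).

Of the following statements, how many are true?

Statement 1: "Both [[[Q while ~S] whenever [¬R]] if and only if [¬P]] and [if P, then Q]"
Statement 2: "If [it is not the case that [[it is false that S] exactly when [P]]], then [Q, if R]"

0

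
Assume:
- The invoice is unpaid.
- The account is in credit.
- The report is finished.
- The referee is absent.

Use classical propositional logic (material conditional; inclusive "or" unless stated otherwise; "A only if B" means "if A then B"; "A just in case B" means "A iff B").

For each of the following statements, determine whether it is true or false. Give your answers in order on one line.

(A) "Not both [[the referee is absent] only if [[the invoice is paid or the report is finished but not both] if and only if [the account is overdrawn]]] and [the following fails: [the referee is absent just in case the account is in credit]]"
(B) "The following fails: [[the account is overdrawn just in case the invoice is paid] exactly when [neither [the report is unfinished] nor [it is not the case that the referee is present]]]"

(A) T / (B) T

Let U = "the referee is present" (F), D = "the invoice is paid" (F), S = "the report is finished" (T), V = "the account is overdrawn" (F).

(A): In symbols: (¬U → ((D ⊕ S) ↔ V)) ↑ ¬(¬U ↔ ¬V)

¬U = ¬F = T
D ⊕ S = F ⊕ T = T
(D ⊕ S) ↔ V = T ↔ F = F
¬U → ((D ⊕ S) ↔ V) = T → F = F
¬U = ¬F = T
¬V = ¬F = T
¬U ↔ ¬V = T ↔ T = T
¬(¬U ↔ ¬V) = ¬T = F
(¬U → ((D ⊕ S) ↔ V)) ↑ ¬(¬U ↔ ¬V) = F ↑ F = T
Hence (A) is true.

(B): Parsed as ¬((V ↔ D) ↔ (¬S ↓ ¬U))

V ↔ D = F ↔ F = T
¬S = ¬T = F
¬U = ¬F = T
¬S ↓ ¬U = F ↓ T = F
(V ↔ D) ↔ (¬S ↓ ¬U) = T ↔ F = F
¬((V ↔ D) ↔ (¬S ↓ ¬U)) = ¬F = T
So (B) is true.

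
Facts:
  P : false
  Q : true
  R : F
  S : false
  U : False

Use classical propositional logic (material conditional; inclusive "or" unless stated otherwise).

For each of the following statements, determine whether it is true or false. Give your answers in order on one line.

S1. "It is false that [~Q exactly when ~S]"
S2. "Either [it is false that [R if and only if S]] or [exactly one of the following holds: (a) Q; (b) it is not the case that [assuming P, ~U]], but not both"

S1 true, S2 true

S1: In symbols: ¬(¬Q ↔ ¬S)

¬Q = ¬T = F
¬S = ¬F = T
¬Q ↔ ¬S = F ↔ T = F
¬(¬Q ↔ ¬S) = ¬F = T
Hence S1 is true.

S2: Parsed as ¬(R ↔ S) ⊕ (Q ⊕ ¬(P → ¬U))

R ↔ S = F ↔ F = T
¬(R ↔ S) = ¬T = F
¬U = ¬F = T
P → ¬U = F → T = T
¬(P → ¬U) = ¬T = F
Q ⊕ ¬(P → ¬U) = T ⊕ F = T
¬(R ↔ S) ⊕ (Q ⊕ ¬(P → ¬U)) = F ⊕ T = T
Thus S2 is true.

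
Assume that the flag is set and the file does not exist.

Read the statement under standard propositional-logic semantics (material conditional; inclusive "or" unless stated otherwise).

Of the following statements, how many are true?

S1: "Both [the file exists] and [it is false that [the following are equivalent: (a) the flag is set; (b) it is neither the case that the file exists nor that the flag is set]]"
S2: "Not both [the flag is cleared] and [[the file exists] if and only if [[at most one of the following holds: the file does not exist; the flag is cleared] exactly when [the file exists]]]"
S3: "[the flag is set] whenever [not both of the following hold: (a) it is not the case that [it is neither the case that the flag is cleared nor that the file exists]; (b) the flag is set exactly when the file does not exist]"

Let K = "the file exists" (F), G = "the flag is set" (T).

S1: This is K ∧ ¬(G ↔ (K ↓ G)).

K ↓ G = F ↓ T = F
G ↔ (K ↓ G) = T ↔ F = F
¬(G ↔ (K ↓ G)) = ¬F = T
K ∧ ¬(G ↔ (K ↓ G)) = F ∧ T = F
Hence S1 is false.

S2: Parsed as ¬G ↑ (K ↔ ((¬K ↑ ¬G) ↔ K))

¬G = ¬T = F
¬K = ¬F = T
¬G = ¬T = F
¬K ↑ ¬G = T ↑ F = T
(¬K ↑ ¬G) ↔ K = T ↔ F = F
K ↔ ((¬K ↑ ¬G) ↔ K) = F ↔ F = T
¬G ↑ (K ↔ ((¬K ↑ ¬G) ↔ K)) = F ↑ T = T
Hence S2 is true.

S3: Parsed as (¬(¬G ↓ K) ↑ (G ↔ ¬K)) → G

¬G = ¬T = F
¬G ↓ K = F ↓ F = T
¬(¬G ↓ K) = ¬T = F
¬K = ¬F = T
G ↔ ¬K = T ↔ T = T
¬(¬G ↓ K) ↑ (G ↔ ¬K) = F ↑ T = T
(¬(¬G ↓ K) ↑ (G ↔ ¬K)) → G = T → T = T
So S3 is true.

2 of the 3 statements are true.

2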